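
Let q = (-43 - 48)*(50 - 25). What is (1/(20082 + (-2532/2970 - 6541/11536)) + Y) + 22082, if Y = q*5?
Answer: 1227734652199191/114666540253 ≈ 10707.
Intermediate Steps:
q = -2275 (q = -91*25 = -2275)
Y = -11375 (Y = -2275*5 = -11375)
(1/(20082 + (-2532/2970 - 6541/11536)) + Y) + 22082 = (1/(20082 + (-2532/2970 - 6541/11536)) - 11375) + 22082 = (1/(20082 + (-2532*1/2970 - 6541*1/11536)) - 11375) + 22082 = (1/(20082 + (-422/495 - 6541/11536)) - 11375) + 22082 = (1/(20082 - 8105987/5710320) - 11375) + 22082 = (1/(114666540253/5710320) - 11375) + 22082 = (5710320/114666540253 - 11375) + 22082 = -1304331889667555/114666540253 + 22082 = 1227734652199191/114666540253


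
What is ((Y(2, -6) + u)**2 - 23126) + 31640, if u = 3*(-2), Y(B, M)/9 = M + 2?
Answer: 10278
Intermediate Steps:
Y(B, M) = 18 + 9*M (Y(B, M) = 9*(M + 2) = 9*(2 + M) = 18 + 9*M)
u = -6
((Y(2, -6) + u)**2 - 23126) + 31640 = (((18 + 9*(-6)) - 6)**2 - 23126) + 31640 = (((18 - 54) - 6)**2 - 23126) + 31640 = ((-36 - 6)**2 - 23126) + 31640 = ((-42)**2 - 23126) + 31640 = (1764 - 23126) + 31640 = -21362 + 31640 = 10278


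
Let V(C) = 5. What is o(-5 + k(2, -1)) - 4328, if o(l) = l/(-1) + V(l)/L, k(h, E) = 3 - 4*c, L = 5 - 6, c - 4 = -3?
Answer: -4327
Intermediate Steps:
c = 1 (c = 4 - 3 = 1)
L = -1
k(h, E) = -1 (k(h, E) = 3 - 4*1 = 3 - 4 = -1)
o(l) = -5 - l (o(l) = l/(-1) + 5/(-1) = l*(-1) + 5*(-1) = -l - 5 = -5 - l)
o(-5 + k(2, -1)) - 4328 = (-5 - (-5 - 1)) - 4328 = (-5 - 1*(-6)) - 4328 = (-5 + 6) - 4328 = 1 - 4328 = -4327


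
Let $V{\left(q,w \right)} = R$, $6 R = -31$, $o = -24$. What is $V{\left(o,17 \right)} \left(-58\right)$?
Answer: $\frac{899}{3} \approx 299.67$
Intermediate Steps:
$R = - \frac{31}{6}$ ($R = \frac{1}{6} \left(-31\right) = - \frac{31}{6} \approx -5.1667$)
$V{\left(q,w \right)} = - \frac{31}{6}$
$V{\left(o,17 \right)} \left(-58\right) = \left(- \frac{31}{6}\right) \left(-58\right) = \frac{899}{3}$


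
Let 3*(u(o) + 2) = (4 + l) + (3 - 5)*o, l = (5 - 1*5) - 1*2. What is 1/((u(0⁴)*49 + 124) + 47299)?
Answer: 3/142073 ≈ 2.1116e-5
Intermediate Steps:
l = -2 (l = (5 - 5) - 2 = 0 - 2 = -2)
u(o) = -4/3 - 2*o/3 (u(o) = -2 + ((4 - 2) + (3 - 5)*o)/3 = -2 + (2 - 2*o)/3 = -2 + (⅔ - 2*o/3) = -4/3 - 2*o/3)
1/((u(0⁴)*49 + 124) + 47299) = 1/(((-4/3 - ⅔*0⁴)*49 + 124) + 47299) = 1/(((-4/3 - ⅔*0)*49 + 124) + 47299) = 1/(((-4/3 + 0)*49 + 124) + 47299) = 1/((-4/3*49 + 124) + 47299) = 1/((-196/3 + 124) + 47299) = 1/(176/3 + 47299) = 1/(142073/3) = 3/142073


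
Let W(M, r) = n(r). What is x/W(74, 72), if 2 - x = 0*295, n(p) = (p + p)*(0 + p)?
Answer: 1/5184 ≈ 0.00019290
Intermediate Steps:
n(p) = 2*p² (n(p) = (2*p)*p = 2*p²)
W(M, r) = 2*r²
x = 2 (x = 2 - 0*295 = 2 - 1*0 = 2 + 0 = 2)
x/W(74, 72) = 2/((2*72²)) = 2/((2*5184)) = 2/10368 = 2*(1/10368) = 1/5184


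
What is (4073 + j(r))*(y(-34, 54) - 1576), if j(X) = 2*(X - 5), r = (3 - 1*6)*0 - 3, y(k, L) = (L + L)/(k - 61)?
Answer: -607852196/95 ≈ -6.3984e+6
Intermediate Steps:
y(k, L) = 2*L/(-61 + k) (y(k, L) = (2*L)/(-61 + k) = 2*L/(-61 + k))
r = -3 (r = (3 - 6)*0 - 3 = -3*0 - 3 = 0 - 3 = -3)
j(X) = -10 + 2*X (j(X) = 2*(-5 + X) = -10 + 2*X)
(4073 + j(r))*(y(-34, 54) - 1576) = (4073 + (-10 + 2*(-3)))*(2*54/(-61 - 34) - 1576) = (4073 + (-10 - 6))*(2*54/(-95) - 1576) = (4073 - 16)*(2*54*(-1/95) - 1576) = 4057*(-108/95 - 1576) = 4057*(-149828/95) = -607852196/95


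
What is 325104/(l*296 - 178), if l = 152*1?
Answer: 54184/7469 ≈ 7.2545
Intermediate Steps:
l = 152
325104/(l*296 - 178) = 325104/(152*296 - 178) = 325104/(44992 - 178) = 325104/44814 = 325104*(1/44814) = 54184/7469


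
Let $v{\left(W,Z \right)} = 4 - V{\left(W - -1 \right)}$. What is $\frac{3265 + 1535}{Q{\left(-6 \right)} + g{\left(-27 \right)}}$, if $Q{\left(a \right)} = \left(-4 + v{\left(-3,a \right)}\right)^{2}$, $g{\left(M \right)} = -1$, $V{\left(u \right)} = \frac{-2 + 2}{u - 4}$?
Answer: $-4800$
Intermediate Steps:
$V{\left(u \right)} = 0$ ($V{\left(u \right)} = \frac{0}{-4 + u} = 0$)
$v{\left(W,Z \right)} = 4$ ($v{\left(W,Z \right)} = 4 - 0 = 4 + 0 = 4$)
$Q{\left(a \right)} = 0$ ($Q{\left(a \right)} = \left(-4 + 4\right)^{2} = 0^{2} = 0$)
$\frac{3265 + 1535}{Q{\left(-6 \right)} + g{\left(-27 \right)}} = \frac{3265 + 1535}{0 - 1} = \frac{4800}{-1} = 4800 \left(-1\right) = -4800$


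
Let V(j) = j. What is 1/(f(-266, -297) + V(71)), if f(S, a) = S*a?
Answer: 1/79073 ≈ 1.2647e-5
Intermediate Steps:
1/(f(-266, -297) + V(71)) = 1/(-266*(-297) + 71) = 1/(79002 + 71) = 1/79073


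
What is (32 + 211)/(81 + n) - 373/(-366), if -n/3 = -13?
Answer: 22283/7320 ≈ 3.0441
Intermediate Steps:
n = 39 (n = -3*(-13) = 39)
(32 + 211)/(81 + n) - 373/(-366) = (32 + 211)/(81 + 39) - 373/(-366) = 243/120 - 373*(-1/366) = 243*(1/120) + 373/366 = 81/40 + 373/366 = 22283/7320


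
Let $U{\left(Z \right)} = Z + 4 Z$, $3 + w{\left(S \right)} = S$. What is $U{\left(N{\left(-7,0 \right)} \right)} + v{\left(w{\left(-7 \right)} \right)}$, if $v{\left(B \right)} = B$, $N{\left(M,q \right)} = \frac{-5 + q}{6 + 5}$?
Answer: $- \frac{135}{11} \approx -12.273$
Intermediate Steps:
$N{\left(M,q \right)} = - \frac{5}{11} + \frac{q}{11}$ ($N{\left(M,q \right)} = \frac{-5 + q}{11} = \left(-5 + q\right) \frac{1}{11} = - \frac{5}{11} + \frac{q}{11}$)
$w{\left(S \right)} = -3 + S$
$U{\left(Z \right)} = 5 Z$
$U{\left(N{\left(-7,0 \right)} \right)} + v{\left(w{\left(-7 \right)} \right)} = 5 \left(- \frac{5}{11} + \frac{1}{11} \cdot 0\right) - 10 = 5 \left(- \frac{5}{11} + 0\right) - 10 = 5 \left(- \frac{5}{11}\right) - 10 = - \frac{25}{11} - 10 = - \frac{135}{11}$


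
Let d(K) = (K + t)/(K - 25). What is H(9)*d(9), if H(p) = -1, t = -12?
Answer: -3/16 ≈ -0.18750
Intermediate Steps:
d(K) = (-12 + K)/(-25 + K) (d(K) = (K - 12)/(K - 25) = (-12 + K)/(-25 + K))
H(9)*d(9) = -(-12 + 9)/(-25 + 9) = -(-3)/(-16) = -(-1)*(-3)/16 = -1*3/16 = -3/16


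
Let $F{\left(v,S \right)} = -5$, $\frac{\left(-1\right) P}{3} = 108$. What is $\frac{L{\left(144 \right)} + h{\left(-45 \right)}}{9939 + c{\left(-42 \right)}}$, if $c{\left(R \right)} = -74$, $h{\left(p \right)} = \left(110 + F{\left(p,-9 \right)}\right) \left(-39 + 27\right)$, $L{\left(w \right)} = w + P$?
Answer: $- \frac{288}{1973} \approx -0.14597$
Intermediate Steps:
$P = -324$ ($P = \left(-3\right) 108 = -324$)
$L{\left(w \right)} = -324 + w$ ($L{\left(w \right)} = w - 324 = -324 + w$)
$h{\left(p \right)} = -1260$ ($h{\left(p \right)} = \left(110 - 5\right) \left(-39 + 27\right) = 105 \left(-12\right) = -1260$)
$\frac{L{\left(144 \right)} + h{\left(-45 \right)}}{9939 + c{\left(-42 \right)}} = \frac{\left(-324 + 144\right) - 1260}{9939 - 74} = \frac{-180 - 1260}{9865} = \left(-1440\right) \frac{1}{9865} = - \frac{288}{1973}$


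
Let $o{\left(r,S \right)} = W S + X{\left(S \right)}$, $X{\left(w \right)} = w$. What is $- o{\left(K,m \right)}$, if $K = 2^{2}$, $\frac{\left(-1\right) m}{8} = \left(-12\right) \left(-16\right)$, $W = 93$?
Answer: $144384$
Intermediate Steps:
$m = -1536$ ($m = - 8 \left(\left(-12\right) \left(-16\right)\right) = \left(-8\right) 192 = -1536$)
$K = 4$
$o{\left(r,S \right)} = 94 S$ ($o{\left(r,S \right)} = 93 S + S = 94 S$)
$- o{\left(K,m \right)} = - 94 \left(-1536\right) = \left(-1\right) \left(-144384\right) = 144384$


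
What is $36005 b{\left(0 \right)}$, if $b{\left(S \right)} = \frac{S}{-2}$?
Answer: $0$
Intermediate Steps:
$b{\left(S \right)} = - \frac{S}{2}$ ($b{\left(S \right)} = S \left(- \frac{1}{2}\right) = - \frac{S}{2}$)
$36005 b{\left(0 \right)} = 36005 \left(\left(- \frac{1}{2}\right) 0\right) = 36005 \cdot 0 = 0$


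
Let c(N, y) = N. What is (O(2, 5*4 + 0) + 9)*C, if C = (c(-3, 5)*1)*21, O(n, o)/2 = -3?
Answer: -189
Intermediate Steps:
O(n, o) = -6 (O(n, o) = 2*(-3) = -6)
C = -63 (C = -3*1*21 = -3*21 = -63)
(O(2, 5*4 + 0) + 9)*C = (-6 + 9)*(-63) = 3*(-63) = -189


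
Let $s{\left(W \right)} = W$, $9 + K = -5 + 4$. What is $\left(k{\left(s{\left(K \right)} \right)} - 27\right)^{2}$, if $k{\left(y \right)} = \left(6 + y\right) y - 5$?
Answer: $64$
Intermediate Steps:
$K = -10$ ($K = -9 + \left(-5 + 4\right) = -9 - 1 = -10$)
$k{\left(y \right)} = -5 + y \left(6 + y\right)$ ($k{\left(y \right)} = y \left(6 + y\right) - 5 = -5 + y \left(6 + y\right)$)
$\left(k{\left(s{\left(K \right)} \right)} - 27\right)^{2} = \left(\left(-5 + \left(-10\right)^{2} + 6 \left(-10\right)\right) - 27\right)^{2} = \left(\left(-5 + 100 - 60\right) - 27\right)^{2} = \left(35 - 27\right)^{2} = 8^{2} = 64$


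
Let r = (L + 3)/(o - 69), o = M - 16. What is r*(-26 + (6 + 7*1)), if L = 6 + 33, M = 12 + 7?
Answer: 91/11 ≈ 8.2727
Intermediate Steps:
M = 19
L = 39
o = 3 (o = 19 - 16 = 3)
r = -7/11 (r = (39 + 3)/(3 - 69) = 42/(-66) = 42*(-1/66) = -7/11 ≈ -0.63636)
r*(-26 + (6 + 7*1)) = -7*(-26 + (6 + 7*1))/11 = -7*(-26 + (6 + 7))/11 = -7*(-26 + 13)/11 = -7/11*(-13) = 91/11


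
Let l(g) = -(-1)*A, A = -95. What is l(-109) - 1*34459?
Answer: -34554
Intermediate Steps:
l(g) = -95 (l(g) = -(-1)*(-95) = -1*95 = -95)
l(-109) - 1*34459 = -95 - 1*34459 = -95 - 34459 = -34554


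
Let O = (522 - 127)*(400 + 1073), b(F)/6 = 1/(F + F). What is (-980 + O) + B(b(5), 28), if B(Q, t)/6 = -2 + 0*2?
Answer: 580843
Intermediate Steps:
b(F) = 3/F (b(F) = 6/(F + F) = 6/((2*F)) = 6*(1/(2*F)) = 3/F)
B(Q, t) = -12 (B(Q, t) = 6*(-2 + 0*2) = 6*(-2 + 0) = 6*(-2) = -12)
O = 581835 (O = 395*1473 = 581835)
(-980 + O) + B(b(5), 28) = (-980 + 581835) - 12 = 580855 - 12 = 580843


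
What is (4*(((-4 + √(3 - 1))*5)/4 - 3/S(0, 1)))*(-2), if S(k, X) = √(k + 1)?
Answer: 64 - 10*√2 ≈ 49.858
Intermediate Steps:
S(k, X) = √(1 + k)
(4*(((-4 + √(3 - 1))*5)/4 - 3/S(0, 1)))*(-2) = (4*(((-4 + √(3 - 1))*5)/4 - 3/√(1 + 0)))*(-2) = (4*(((-4 + √2)*5)*(¼) - 3/(√1)))*(-2) = (4*((-20 + 5*√2)*(¼) - 3/1))*(-2) = (4*((-5 + 5*√2/4) - 3*1))*(-2) = (4*((-5 + 5*√2/4) - 3))*(-2) = (4*(-8 + 5*√2/4))*(-2) = (-32 + 5*√2)*(-2) = 64 - 10*√2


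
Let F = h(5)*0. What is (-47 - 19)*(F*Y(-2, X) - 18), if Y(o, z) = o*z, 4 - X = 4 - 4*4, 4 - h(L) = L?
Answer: 1188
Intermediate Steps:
h(L) = 4 - L
X = 16 (X = 4 - (4 - 4*4) = 4 - (4 - 16) = 4 - 1*(-12) = 4 + 12 = 16)
F = 0 (F = (4 - 1*5)*0 = (4 - 5)*0 = -1*0 = 0)
(-47 - 19)*(F*Y(-2, X) - 18) = (-47 - 19)*(0*(-2*16) - 18) = -66*(0*(-32) - 18) = -66*(0 - 18) = -66*(-18) = 1188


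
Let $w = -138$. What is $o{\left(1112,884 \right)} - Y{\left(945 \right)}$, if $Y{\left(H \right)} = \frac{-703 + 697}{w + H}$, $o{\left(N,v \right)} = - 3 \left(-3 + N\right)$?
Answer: $- \frac{894961}{269} \approx -3327.0$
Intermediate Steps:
$o{\left(N,v \right)} = 9 - 3 N$
$Y{\left(H \right)} = - \frac{6}{-138 + H}$ ($Y{\left(H \right)} = \frac{-703 + 697}{-138 + H} = - \frac{6}{-138 + H}$)
$o{\left(1112,884 \right)} - Y{\left(945 \right)} = \left(9 - 3336\right) - - \frac{6}{-138 + 945} = \left(9 - 3336\right) - - \frac{6}{807} = -3327 - \left(-6\right) \frac{1}{807} = -3327 - - \frac{2}{269} = -3327 + \frac{2}{269} = - \frac{894961}{269}$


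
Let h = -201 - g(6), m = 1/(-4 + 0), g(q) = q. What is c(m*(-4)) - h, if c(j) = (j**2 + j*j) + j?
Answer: 210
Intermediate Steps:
m = -1/4 (m = 1/(-4) = -1/4 ≈ -0.25000)
c(j) = j + 2*j**2 (c(j) = (j**2 + j**2) + j = 2*j**2 + j = j + 2*j**2)
h = -207 (h = -201 - 1*6 = -201 - 6 = -207)
c(m*(-4)) - h = (-1/4*(-4))*(1 + 2*(-1/4*(-4))) - 1*(-207) = 1*(1 + 2*1) + 207 = 1*(1 + 2) + 207 = 1*3 + 207 = 3 + 207 = 210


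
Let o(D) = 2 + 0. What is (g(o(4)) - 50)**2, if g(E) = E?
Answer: 2304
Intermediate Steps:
o(D) = 2
(g(o(4)) - 50)**2 = (2 - 50)**2 = (-48)**2 = 2304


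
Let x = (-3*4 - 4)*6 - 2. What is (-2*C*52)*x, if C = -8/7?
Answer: -11648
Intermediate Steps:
C = -8/7 (C = -8*⅐ = -8/7 ≈ -1.1429)
x = -98 (x = (-12 - 4)*6 - 2 = -16*6 - 2 = -96 - 2 = -98)
(-2*C*52)*x = (-2*(-8/7)*52)*(-98) = ((16/7)*52)*(-98) = (832/7)*(-98) = -11648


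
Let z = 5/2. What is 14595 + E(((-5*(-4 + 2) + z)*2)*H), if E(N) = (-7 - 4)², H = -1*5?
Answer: 14716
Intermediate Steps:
z = 5/2 (z = 5*(½) = 5/2 ≈ 2.5000)
H = -5
E(N) = 121 (E(N) = (-11)² = 121)
14595 + E(((-5*(-4 + 2) + z)*2)*H) = 14595 + 121 = 14716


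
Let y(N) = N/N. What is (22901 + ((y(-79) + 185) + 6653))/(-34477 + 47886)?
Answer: 29740/13409 ≈ 2.2179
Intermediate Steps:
y(N) = 1
(22901 + ((y(-79) + 185) + 6653))/(-34477 + 47886) = (22901 + ((1 + 185) + 6653))/(-34477 + 47886) = (22901 + (186 + 6653))/13409 = (22901 + 6839)*(1/13409) = 29740*(1/13409) = 29740/13409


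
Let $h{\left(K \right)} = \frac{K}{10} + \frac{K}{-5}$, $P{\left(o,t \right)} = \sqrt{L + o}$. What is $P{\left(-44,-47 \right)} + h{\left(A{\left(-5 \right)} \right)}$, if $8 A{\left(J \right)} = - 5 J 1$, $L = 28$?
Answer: $- \frac{5}{16} + 4 i \approx -0.3125 + 4.0 i$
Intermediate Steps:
$A{\left(J \right)} = - \frac{5 J}{8}$ ($A{\left(J \right)} = \frac{- 5 J 1}{8} = \frac{\left(-5\right) J}{8} = - \frac{5 J}{8}$)
$P{\left(o,t \right)} = \sqrt{28 + o}$
$h{\left(K \right)} = - \frac{K}{10}$ ($h{\left(K \right)} = K \frac{1}{10} + K \left(- \frac{1}{5}\right) = \frac{K}{10} - \frac{K}{5} = - \frac{K}{10}$)
$P{\left(-44,-47 \right)} + h{\left(A{\left(-5 \right)} \right)} = \sqrt{28 - 44} - \frac{\left(- \frac{5}{8}\right) \left(-5\right)}{10} = \sqrt{-16} - \frac{5}{16} = 4 i - \frac{5}{16} = - \frac{5}{16} + 4 i$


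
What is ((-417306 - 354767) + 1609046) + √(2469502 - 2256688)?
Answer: 836973 + 3*√23646 ≈ 8.3743e+5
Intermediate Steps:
((-417306 - 354767) + 1609046) + √(2469502 - 2256688) = (-772073 + 1609046) + √212814 = 836973 + 3*√23646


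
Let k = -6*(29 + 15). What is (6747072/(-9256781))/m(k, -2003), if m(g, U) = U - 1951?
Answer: 1124512/6100218679 ≈ 0.00018434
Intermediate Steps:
k = -264 (k = -6*44 = -264)
m(g, U) = -1951 + U
(6747072/(-9256781))/m(k, -2003) = (6747072/(-9256781))/(-1951 - 2003) = (6747072*(-1/9256781))/(-3954) = -6747072/9256781*(-1/3954) = 1124512/6100218679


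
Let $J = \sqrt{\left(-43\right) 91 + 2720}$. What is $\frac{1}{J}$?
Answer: $- \frac{i \sqrt{1193}}{1193} \approx - 0.028952 i$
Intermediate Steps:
$J = i \sqrt{1193}$ ($J = \sqrt{-3913 + 2720} = \sqrt{-1193} = i \sqrt{1193} \approx 34.54 i$)
$\frac{1}{J} = \frac{1}{i \sqrt{1193}} = - \frac{i \sqrt{1193}}{1193}$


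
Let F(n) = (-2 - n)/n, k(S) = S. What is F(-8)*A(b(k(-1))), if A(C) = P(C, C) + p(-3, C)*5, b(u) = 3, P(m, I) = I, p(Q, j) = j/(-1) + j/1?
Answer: -9/4 ≈ -2.2500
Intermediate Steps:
p(Q, j) = 0 (p(Q, j) = j*(-1) + j*1 = -j + j = 0)
F(n) = (-2 - n)/n
A(C) = C (A(C) = C + 0*5 = C + 0 = C)
F(-8)*A(b(k(-1))) = ((-2 - 1*(-8))/(-8))*3 = -(-2 + 8)/8*3 = -⅛*6*3 = -¾*3 = -9/4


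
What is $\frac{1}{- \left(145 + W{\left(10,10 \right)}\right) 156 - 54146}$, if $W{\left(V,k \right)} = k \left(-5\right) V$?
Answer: $\frac{1}{1234} \approx 0.00081037$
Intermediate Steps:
$W{\left(V,k \right)} = - 5 V k$ ($W{\left(V,k \right)} = - 5 k V = - 5 V k$)
$\frac{1}{- \left(145 + W{\left(10,10 \right)}\right) 156 - 54146} = \frac{1}{- \left(145 - 50 \cdot 10\right) 156 - 54146} = \frac{1}{- \left(145 - 500\right) 156 - 54146} = \frac{1}{- \left(-355\right) 156 - 54146} = \frac{1}{\left(-1\right) \left(-55380\right) - 54146} = \frac{1}{55380 - 54146} = \frac{1}{1234}$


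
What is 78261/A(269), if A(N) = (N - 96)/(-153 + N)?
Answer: 9078276/173 ≈ 52476.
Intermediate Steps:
A(N) = (-96 + N)/(-153 + N)
78261/A(269) = 78261/(((-96 + 269)/(-153 + 269))) = 78261/((173/116)) = 78261/(((1/116)*173)) = 78261/(173/116) = 78261*(116/173) = 9078276/173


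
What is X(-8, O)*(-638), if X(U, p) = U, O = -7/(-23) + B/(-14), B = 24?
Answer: 5104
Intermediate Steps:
O = -227/161 (O = -7/(-23) + 24/(-14) = -7*(-1/23) + 24*(-1/14) = 7/23 - 12/7 = -227/161 ≈ -1.4099)
X(-8, O)*(-638) = -8*(-638) = 5104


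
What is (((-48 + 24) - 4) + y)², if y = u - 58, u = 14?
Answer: 5184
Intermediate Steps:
y = -44 (y = 14 - 58 = -44)
(((-48 + 24) - 4) + y)² = (((-48 + 24) - 4) - 44)² = ((-24 - 4) - 44)² = (-28 - 44)² = (-72)² = 5184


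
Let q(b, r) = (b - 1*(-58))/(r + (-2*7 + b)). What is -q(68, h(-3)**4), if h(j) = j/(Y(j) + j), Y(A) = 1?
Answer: -32/15 ≈ -2.1333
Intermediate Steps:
h(j) = j/(1 + j)
q(b, r) = (58 + b)/(-14 + b + r) (q(b, r) = (b + 58)/(r + (-14 + b)) = (58 + b)/(-14 + b + r))
-q(68, h(-3)**4) = -(58 + 68)/(-14 + 68 + (-3/(1 - 3))**4) = -126/(-14 + 68 + (-3/(-2))**4) = -126/(-14 + 68 + (-3*(-1/2))**4) = -126/(-14 + 68 + (3/2)**4) = -126/(-14 + 68 + 81/16) = -126/945/16 = -16*126/945 = -1*32/15 = -32/15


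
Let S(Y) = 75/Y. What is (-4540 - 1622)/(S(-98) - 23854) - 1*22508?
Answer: -52617855760/2337767 ≈ -22508.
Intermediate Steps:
(-4540 - 1622)/(S(-98) - 23854) - 1*22508 = (-4540 - 1622)/(75/(-98) - 23854) - 1*22508 = -6162/(75*(-1/98) - 23854) - 22508 = -6162/(-75/98 - 23854) - 22508 = -6162/(-2337767/98) - 22508 = -6162*(-98/2337767) - 22508 = 603876/2337767 - 22508 = -52617855760/2337767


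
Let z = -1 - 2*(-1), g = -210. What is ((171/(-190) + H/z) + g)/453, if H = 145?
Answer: -659/4530 ≈ -0.14547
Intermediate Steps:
z = 1 (z = -1 + 2 = 1)
((171/(-190) + H/z) + g)/453 = ((171/(-190) + 145/1) - 210)/453 = ((171*(-1/190) + 145*1) - 210)/453 = ((-9/10 + 145) - 210)/453 = (1441/10 - 210)/453 = (1/453)*(-659/10) = -659/4530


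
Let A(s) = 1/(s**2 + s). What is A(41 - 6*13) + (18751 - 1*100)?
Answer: 24843133/1332 ≈ 18651.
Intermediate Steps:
A(s) = 1/(s + s**2)
A(41 - 6*13) + (18751 - 1*100) = 1/((41 - 6*13)*(1 + (41 - 6*13))) + (18751 - 1*100) = 1/((41 - 78)*(1 + (41 - 78))) + (18751 - 100) = 1/((-37)*(1 - 37)) + 18651 = -1/37/(-36) + 18651 = -1/37*(-1/36) + 18651 = 1/1332 + 18651 = 24843133/1332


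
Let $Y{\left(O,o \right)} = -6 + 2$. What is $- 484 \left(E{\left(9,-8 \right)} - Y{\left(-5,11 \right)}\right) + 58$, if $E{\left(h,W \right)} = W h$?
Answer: $32970$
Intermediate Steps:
$Y{\left(O,o \right)} = -4$
$- 484 \left(E{\left(9,-8 \right)} - Y{\left(-5,11 \right)}\right) + 58 = - 484 \left(\left(-8\right) 9 - -4\right) + 58 = - 484 \left(-72 + 4\right) + 58 = \left(-484\right) \left(-68\right) + 58 = 32912 + 58 = 32970$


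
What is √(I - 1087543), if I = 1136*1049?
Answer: 3*√11569 ≈ 322.68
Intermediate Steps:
I = 1191664
√(I - 1087543) = √(1191664 - 1087543) = √104121 = 3*√11569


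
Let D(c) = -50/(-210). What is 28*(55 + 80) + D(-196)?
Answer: 79385/21 ≈ 3780.2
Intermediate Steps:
D(c) = 5/21 (D(c) = -50*(-1/210) = 5/21)
28*(55 + 80) + D(-196) = 28*(55 + 80) + 5/21 = 28*135 + 5/21 = 3780 + 5/21 = 79385/21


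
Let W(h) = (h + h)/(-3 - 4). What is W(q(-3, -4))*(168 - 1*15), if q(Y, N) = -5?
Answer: 1530/7 ≈ 218.57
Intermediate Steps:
W(h) = -2*h/7 (W(h) = (2*h)/(-7) = (2*h)*(-1/7) = -2*h/7)
W(q(-3, -4))*(168 - 1*15) = (-2/7*(-5))*(168 - 1*15) = 10*(168 - 15)/7 = (10/7)*153 = 1530/7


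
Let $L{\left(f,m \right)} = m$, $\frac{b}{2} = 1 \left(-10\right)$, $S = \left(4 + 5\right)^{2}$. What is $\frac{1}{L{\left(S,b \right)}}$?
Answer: $- \frac{1}{20} \approx -0.05$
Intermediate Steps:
$S = 81$ ($S = 9^{2} = 81$)
$b = -20$ ($b = 2 \cdot 1 \left(-10\right) = 2 \left(-10\right) = -20$)
$\frac{1}{L{\left(S,b \right)}} = \frac{1}{-20} = - \frac{1}{20}$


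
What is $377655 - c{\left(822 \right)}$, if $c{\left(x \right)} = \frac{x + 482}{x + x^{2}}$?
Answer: $\frac{127742936063}{338253} \approx 3.7766 \cdot 10^{5}$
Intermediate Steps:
$c{\left(x \right)} = \frac{482 + x}{x + x^{2}}$
$377655 - c{\left(822 \right)} = 377655 - \frac{482 + 822}{822 \left(1 + 822\right)} = 377655 - \frac{1}{822} \cdot \frac{1}{823} \cdot 1304 = 377655 - \frac{652}{338253} = \frac{127742936063}{338253}$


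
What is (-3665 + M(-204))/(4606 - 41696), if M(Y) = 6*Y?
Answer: 4889/37090 ≈ 0.13181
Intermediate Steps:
(-3665 + M(-204))/(4606 - 41696) = (-3665 + 6*(-204))/(4606 - 41696) = (-3665 - 1224)/(-37090) = -4889*(-1/37090) = 4889/37090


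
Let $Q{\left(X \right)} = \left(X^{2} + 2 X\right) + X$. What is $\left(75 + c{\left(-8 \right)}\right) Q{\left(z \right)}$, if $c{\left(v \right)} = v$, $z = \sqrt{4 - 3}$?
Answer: $268$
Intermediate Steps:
$z = 1$ ($z = \sqrt{1} = 1$)
$Q{\left(X \right)} = X^{2} + 3 X$
$\left(75 + c{\left(-8 \right)}\right) Q{\left(z \right)} = \left(75 - 8\right) 1 \left(3 + 1\right) = 67 \cdot 1 \cdot 4 = 67 \cdot 4 = 268$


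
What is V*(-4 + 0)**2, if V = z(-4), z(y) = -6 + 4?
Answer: -32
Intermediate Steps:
z(y) = -2
V = -2
V*(-4 + 0)**2 = -2*(-4 + 0)**2 = -2*(-4)**2 = -2*16 = -32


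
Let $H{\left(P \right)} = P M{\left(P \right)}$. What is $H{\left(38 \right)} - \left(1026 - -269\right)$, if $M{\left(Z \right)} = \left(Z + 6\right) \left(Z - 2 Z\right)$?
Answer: $-64831$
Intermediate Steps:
$M{\left(Z \right)} = - Z \left(6 + Z\right)$ ($M{\left(Z \right)} = \left(6 + Z\right) \left(- Z\right) = - Z \left(6 + Z\right)$)
$H{\left(P \right)} = - P^{2} \left(6 + P\right)$ ($H{\left(P \right)} = P \left(- P \left(6 + P\right)\right) = - P^{2} \left(6 + P\right)$)
$H{\left(38 \right)} - \left(1026 - -269\right) = 38^{2} \left(-6 - 38\right) - \left(1026 - -269\right) = 1444 \left(-6 - 38\right) - \left(1026 + 269\right) = 1444 \left(-44\right) - 1295 = -63536 - 1295 = -64831$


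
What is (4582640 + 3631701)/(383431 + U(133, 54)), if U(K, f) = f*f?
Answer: 8214341/386347 ≈ 21.262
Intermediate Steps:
U(K, f) = f²
(4582640 + 3631701)/(383431 + U(133, 54)) = (4582640 + 3631701)/(383431 + 54²) = 8214341/(383431 + 2916) = 8214341/386347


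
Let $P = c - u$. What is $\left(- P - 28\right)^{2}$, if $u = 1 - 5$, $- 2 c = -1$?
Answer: $\frac{4225}{4} \approx 1056.3$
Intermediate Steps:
$c = \frac{1}{2}$ ($c = \left(- \frac{1}{2}\right) \left(-1\right) = \frac{1}{2} \approx 0.5$)
$u = -4$
$P = \frac{9}{2}$ ($P = \frac{1}{2} - -4 = \frac{1}{2} + 4 = \frac{9}{2} \approx 4.5$)
$\left(- P - 28\right)^{2} = \left(\left(-1\right) \frac{9}{2} - 28\right)^{2} = \left(- \frac{9}{2} - 28\right)^{2} = \left(- \frac{65}{2}\right)^{2} = \frac{4225}{4}$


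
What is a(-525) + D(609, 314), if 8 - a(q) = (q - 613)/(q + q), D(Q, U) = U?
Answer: 168481/525 ≈ 320.92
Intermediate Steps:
a(q) = 8 - (-613 + q)/(2*q) (a(q) = 8 - (q - 613)/(q + q) = 8 - (-613 + q)/(2*q))
a(-525) + D(609, 314) = (1/2)*(613 + 15*(-525))/(-525) + 314 = (1/2)*(-1/525)*(613 - 7875) + 314 = (1/2)*(-1/525)*(-7262) + 314 = 3631/525 + 314 = 168481/525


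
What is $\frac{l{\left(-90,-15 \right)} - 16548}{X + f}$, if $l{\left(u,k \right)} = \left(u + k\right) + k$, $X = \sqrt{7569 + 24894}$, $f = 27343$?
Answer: $- \frac{227876562}{373803593} + \frac{25002 \sqrt{3607}}{373803593} \approx -0.6056$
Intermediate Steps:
$X = 3 \sqrt{3607}$ ($X = \sqrt{32463} = 3 \sqrt{3607} \approx 180.17$)
$l{\left(u,k \right)} = u + 2 k$ ($l{\left(u,k \right)} = \left(k + u\right) + k = u + 2 k$)
$\frac{l{\left(-90,-15 \right)} - 16548}{X + f} = \frac{\left(-90 + 2 \left(-15\right)\right) - 16548}{3 \sqrt{3607} + 27343} = \frac{\left(-90 - 30\right) - 16548}{27343 + 3 \sqrt{3607}} = \frac{-120 - 16548}{27343 + 3 \sqrt{3607}} = - \frac{16668}{27343 + 3 \sqrt{3607}}$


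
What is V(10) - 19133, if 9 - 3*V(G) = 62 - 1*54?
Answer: -57398/3 ≈ -19133.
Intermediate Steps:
V(G) = ⅓ (V(G) = 3 - (62 - 1*54)/3 = 3 - (62 - 54)/3 = 3 - ⅓*8 = 3 - 8/3 = ⅓)
V(10) - 19133 = ⅓ - 19133 = -57398/3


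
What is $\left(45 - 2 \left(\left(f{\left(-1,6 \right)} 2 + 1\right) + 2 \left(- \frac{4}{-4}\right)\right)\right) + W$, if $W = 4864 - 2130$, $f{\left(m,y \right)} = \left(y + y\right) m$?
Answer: $2821$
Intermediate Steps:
$f{\left(m,y \right)} = 2 m y$ ($f{\left(m,y \right)} = 2 y m = 2 m y$)
$W = 2734$
$\left(45 - 2 \left(\left(f{\left(-1,6 \right)} 2 + 1\right) + 2 \left(- \frac{4}{-4}\right)\right)\right) + W = \left(45 - 2 \left(\left(2 \left(-1\right) 6 \cdot 2 + 1\right) + 2 \left(- \frac{4}{-4}\right)\right)\right) + 2734 = \left(45 - 2 \left(\left(\left(-12\right) 2 + 1\right) + 2 \left(\left(-4\right) \left(- \frac{1}{4}\right)\right)\right)\right) + 2734 = \left(45 - 2 \left(\left(-24 + 1\right) + 2 \cdot 1\right)\right) + 2734 = \left(45 - 2 \left(-23 + 2\right)\right) + 2734 = \left(45 - -42\right) + 2734 = \left(45 + 42\right) + 2734 = 87 + 2734 = 2821$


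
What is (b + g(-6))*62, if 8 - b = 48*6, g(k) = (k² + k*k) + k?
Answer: -13268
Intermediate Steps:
g(k) = k + 2*k² (g(k) = (k² + k²) + k = 2*k² + k = k + 2*k²)
b = -280 (b = 8 - 48*6 = 8 - 1*288 = 8 - 288 = -280)
(b + g(-6))*62 = (-280 - 6*(1 + 2*(-6)))*62 = (-280 - 6*(1 - 12))*62 = (-280 - 6*(-11))*62 = (-280 + 66)*62 = -214*62 = -13268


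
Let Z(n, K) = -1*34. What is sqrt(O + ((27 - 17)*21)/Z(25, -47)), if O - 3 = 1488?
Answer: sqrt(429114)/17 ≈ 38.533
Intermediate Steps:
Z(n, K) = -34
O = 1491 (O = 3 + 1488 = 1491)
sqrt(O + ((27 - 17)*21)/Z(25, -47)) = sqrt(1491 + ((27 - 17)*21)/(-34)) = sqrt(1491 + (10*21)*(-1/34)) = sqrt(1491 + 210*(-1/34)) = sqrt(1491 - 105/17) = sqrt(25242/17) = sqrt(429114)/17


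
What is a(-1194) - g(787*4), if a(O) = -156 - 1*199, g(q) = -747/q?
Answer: -1116793/3148 ≈ -354.76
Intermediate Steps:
a(O) = -355 (a(O) = -156 - 199 = -355)
a(-1194) - g(787*4) = -355 - (-747)/(787*4) = -355 - (-747)/3148 = -355 - 1*(-747/3148) = -355 + 747/3148 = -1116793/3148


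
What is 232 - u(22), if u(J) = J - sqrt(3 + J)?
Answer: 215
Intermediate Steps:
232 - u(22) = 232 - (22 - sqrt(3 + 22)) = 232 - (22 - sqrt(25)) = 232 - (22 - 1*5) = 232 - (22 - 5) = 232 - 1*17 = 232 - 17 = 215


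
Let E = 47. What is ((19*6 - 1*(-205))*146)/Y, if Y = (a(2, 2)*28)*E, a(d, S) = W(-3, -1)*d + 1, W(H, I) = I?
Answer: -23287/658 ≈ -35.391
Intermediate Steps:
a(d, S) = 1 - d (a(d, S) = -d + 1 = 1 - d)
Y = -1316 (Y = ((1 - 1*2)*28)*47 = ((1 - 2)*28)*47 = -1*28*47 = -28*47 = -1316)
((19*6 - 1*(-205))*146)/Y = ((19*6 - 1*(-205))*146)/(-1316) = ((114 + 205)*146)*(-1/1316) = (319*146)*(-1/1316) = 46574*(-1/1316) = -23287/658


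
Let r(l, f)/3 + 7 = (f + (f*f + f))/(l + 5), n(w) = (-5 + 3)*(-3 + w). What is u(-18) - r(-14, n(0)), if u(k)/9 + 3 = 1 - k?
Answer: 181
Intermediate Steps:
u(k) = -18 - 9*k (u(k) = -27 + 9*(1 - k) = -27 + (9 - 9*k) = -18 - 9*k)
n(w) = 6 - 2*w (n(w) = -2*(-3 + w) = 6 - 2*w)
r(l, f) = -21 + 3*(f**2 + 2*f)/(5 + l) (r(l, f) = -21 + 3*((f + (f*f + f))/(l + 5)) = -21 + 3*((f + (f**2 + f))/(5 + l)) = -21 + 3*((f + (f + f**2))/(5 + l)) = -21 + 3*((f**2 + 2*f)/(5 + l)) = -21 + 3*(f**2 + 2*f)/(5 + l))
u(-18) - r(-14, n(0)) = (-18 - 9*(-18)) - 3*(-35 + (6 - 2*0)**2 - 7*(-14) + 2*(6 - 2*0))/(5 - 14) = (-18 + 162) - 3*(-35 + (6 + 0)**2 + 98 + 2*(6 + 0))/(-9) = 144 - 3*(-1)*(-35 + 6**2 + 98 + 2*6)/9 = 144 - 3*(-1)*(-35 + 36 + 98 + 12)/9 = 144 - 3*(-1)*111/9 = 144 - 1*(-37) = 144 + 37 = 181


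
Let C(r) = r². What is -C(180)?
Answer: -32400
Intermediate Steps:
-C(180) = -1*180² = -1*32400 = -32400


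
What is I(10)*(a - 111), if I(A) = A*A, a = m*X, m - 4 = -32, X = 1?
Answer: -13900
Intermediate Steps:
m = -28 (m = 4 - 32 = -28)
a = -28 (a = -28*1 = -28)
I(A) = A²
I(10)*(a - 111) = 10²*(-28 - 111) = 100*(-139) = -13900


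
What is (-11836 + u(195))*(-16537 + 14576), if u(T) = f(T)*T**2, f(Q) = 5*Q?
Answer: -72679638979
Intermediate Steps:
u(T) = 5*T**3 (u(T) = (5*T)*T**2 = 5*T**3)
(-11836 + u(195))*(-16537 + 14576) = (-11836 + 5*195**3)*(-16537 + 14576) = (-11836 + 5*7414875)*(-1961) = (-11836 + 37074375)*(-1961) = 37062539*(-1961) = -72679638979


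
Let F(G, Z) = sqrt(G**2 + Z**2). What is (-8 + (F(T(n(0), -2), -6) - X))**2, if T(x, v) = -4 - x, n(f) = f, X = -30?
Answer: 536 + 88*sqrt(13) ≈ 853.29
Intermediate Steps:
(-8 + (F(T(n(0), -2), -6) - X))**2 = (-8 + (sqrt((-4 - 1*0)**2 + (-6)**2) - 1*(-30)))**2 = (-8 + (sqrt((-4 + 0)**2 + 36) + 30))**2 = (-8 + (sqrt((-4)**2 + 36) + 30))**2 = (-8 + (sqrt(16 + 36) + 30))**2 = (-8 + (sqrt(52) + 30))**2 = (-8 + (2*sqrt(13) + 30))**2 = (-8 + (30 + 2*sqrt(13)))**2 = (22 + 2*sqrt(13))**2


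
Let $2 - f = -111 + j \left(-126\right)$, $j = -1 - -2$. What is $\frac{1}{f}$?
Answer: $\frac{1}{239} \approx 0.0041841$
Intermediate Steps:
$j = 1$ ($j = -1 + 2 = 1$)
$f = 239$ ($f = 2 - \left(-111 + 1 \left(-126\right)\right) = 2 - \left(-111 - 126\right) = 2 - -237 = 2 + 237 = 239$)
$\frac{1}{f} = \frac{1}{239}$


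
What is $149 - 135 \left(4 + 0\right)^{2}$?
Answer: $-2011$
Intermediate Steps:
$149 - 135 \left(4 + 0\right)^{2} = 149 - 135 \cdot 4^{2} = 149 - 2160 = -2011$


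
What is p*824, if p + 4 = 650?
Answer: 532304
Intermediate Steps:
p = 646 (p = -4 + 650 = 646)
p*824 = 646*824 = 532304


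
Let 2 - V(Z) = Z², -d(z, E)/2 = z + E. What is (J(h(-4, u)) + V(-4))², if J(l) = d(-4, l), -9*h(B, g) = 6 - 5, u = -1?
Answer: 2704/81 ≈ 33.383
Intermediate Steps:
d(z, E) = -2*E - 2*z (d(z, E) = -2*(z + E) = -2*(E + z) = -2*E - 2*z)
h(B, g) = -⅑ (h(B, g) = -(6 - 5)/9 = -⅑*1 = -⅑)
J(l) = 8 - 2*l (J(l) = -2*l - 2*(-4) = -2*l + 8 = 8 - 2*l)
V(Z) = 2 - Z²
(J(h(-4, u)) + V(-4))² = ((8 - 2*(-⅑)) + (2 - 1*(-4)²))² = ((8 + 2/9) + (2 - 1*16))² = (74/9 + (2 - 16))² = (74/9 - 14)² = (-52/9)² = 2704/81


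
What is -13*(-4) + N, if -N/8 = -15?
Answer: 172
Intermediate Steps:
N = 120 (N = -8*(-15) = 120)
-13*(-4) + N = -13*(-4) + 120 = 52 + 120 = 172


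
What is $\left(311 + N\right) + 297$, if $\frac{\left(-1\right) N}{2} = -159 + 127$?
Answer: $672$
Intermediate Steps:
$N = 64$ ($N = - 2 \left(-159 + 127\right) = \left(-2\right) \left(-32\right) = 64$)
$\left(311 + N\right) + 297 = \left(311 + 64\right) + 297 = 375 + 297 = 672$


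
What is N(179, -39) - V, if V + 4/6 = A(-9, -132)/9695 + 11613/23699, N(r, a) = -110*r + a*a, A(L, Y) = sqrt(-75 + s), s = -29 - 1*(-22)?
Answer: -1291748834/71097 - I*sqrt(82)/9695 ≈ -18169.0 - 0.00093403*I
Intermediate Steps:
s = -7 (s = -29 + 22 = -7)
A(L, Y) = I*sqrt(82) (A(L, Y) = sqrt(-75 - 7) = sqrt(-82) = I*sqrt(82))
N(r, a) = a**2 - 110*r (N(r, a) = -110*r + a**2 = a**2 - 110*r)
V = -12559/71097 + I*sqrt(82)/9695 (V = -2/3 + ((I*sqrt(82))/9695 + 11613/23699) = -2/3 + ((I*sqrt(82))*(1/9695) + 11613*(1/23699)) = -2/3 + (I*sqrt(82)/9695 + 11613/23699) = -2/3 + (11613/23699 + I*sqrt(82)/9695) = -12559/71097 + I*sqrt(82)/9695 ≈ -0.17665 + 0.00093403*I)
N(179, -39) - V = ((-39)**2 - 110*179) - (-12559/71097 + I*sqrt(82)/9695) = (1521 - 19690) + (12559/71097 - I*sqrt(82)/9695) = -18169 + (12559/71097 - I*sqrt(82)/9695) = -1291748834/71097 - I*sqrt(82)/9695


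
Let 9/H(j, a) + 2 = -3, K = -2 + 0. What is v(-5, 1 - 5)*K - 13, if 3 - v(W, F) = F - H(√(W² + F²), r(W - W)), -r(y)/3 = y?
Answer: -117/5 ≈ -23.400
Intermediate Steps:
r(y) = -3*y
K = -2
H(j, a) = -9/5 (H(j, a) = 9/(-2 - 3) = 9/(-5) = 9*(-⅕) = -9/5)
v(W, F) = 6/5 - F (v(W, F) = 3 - (F - 1*(-9/5)) = 3 - (F + 9/5) = 3 - (9/5 + F) = 3 + (-9/5 - F) = 6/5 - F)
v(-5, 1 - 5)*K - 13 = (6/5 - (1 - 5))*(-2) - 13 = (6/5 - 1*(-4))*(-2) - 13 = (6/5 + 4)*(-2) - 13 = (26/5)*(-2) - 13 = -52/5 - 13 = -117/5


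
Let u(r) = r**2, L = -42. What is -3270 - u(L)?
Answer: -5034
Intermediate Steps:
-3270 - u(L) = -3270 - 1*(-42)**2 = -3270 - 1*1764 = -3270 - 1764 = -5034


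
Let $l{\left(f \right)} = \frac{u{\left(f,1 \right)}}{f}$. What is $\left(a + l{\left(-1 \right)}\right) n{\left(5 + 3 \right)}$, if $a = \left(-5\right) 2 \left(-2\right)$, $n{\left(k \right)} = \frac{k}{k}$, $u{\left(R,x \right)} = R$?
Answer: $21$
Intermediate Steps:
$n{\left(k \right)} = 1$
$l{\left(f \right)} = 1$ ($l{\left(f \right)} = \frac{f}{f} = 1$)
$a = 20$ ($a = \left(-10\right) \left(-2\right) = 20$)
$\left(a + l{\left(-1 \right)}\right) n{\left(5 + 3 \right)} = \left(20 + 1\right) 1 = 21 \cdot 1 = 21$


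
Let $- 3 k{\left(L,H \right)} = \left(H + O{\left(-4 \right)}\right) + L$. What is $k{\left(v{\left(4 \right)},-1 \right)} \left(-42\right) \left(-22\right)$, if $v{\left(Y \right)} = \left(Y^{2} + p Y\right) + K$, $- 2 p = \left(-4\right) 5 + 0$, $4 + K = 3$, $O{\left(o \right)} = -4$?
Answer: $-15400$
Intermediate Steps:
$K = -1$ ($K = -4 + 3 = -1$)
$p = 10$ ($p = - \frac{\left(-4\right) 5 + 0}{2} = - \frac{-20 + 0}{2} = \left(- \frac{1}{2}\right) \left(-20\right) = 10$)
$v{\left(Y \right)} = -1 + Y^{2} + 10 Y$ ($v{\left(Y \right)} = \left(Y^{2} + 10 Y\right) - 1 = -1 + Y^{2} + 10 Y$)
$k{\left(L,H \right)} = \frac{4}{3} - \frac{H}{3} - \frac{L}{3}$ ($k{\left(L,H \right)} = - \frac{\left(H - 4\right) + L}{3} = - \frac{\left(-4 + H\right) + L}{3} = - \frac{-4 + H + L}{3} = \frac{4}{3} - \frac{H}{3} - \frac{L}{3}$)
$k{\left(v{\left(4 \right)},-1 \right)} \left(-42\right) \left(-22\right) = \left(\frac{4}{3} - - \frac{1}{3} - \frac{-1 + 4^{2} + 10 \cdot 4}{3}\right) \left(-42\right) \left(-22\right) = \left(\frac{4}{3} + \frac{1}{3} - \frac{-1 + 16 + 40}{3}\right) \left(-42\right) \left(-22\right) = \left(\frac{4}{3} + \frac{1}{3} - \frac{55}{3}\right) \left(-42\right) \left(-22\right) = \left(- \frac{50}{3}\right) \left(-42\right) \left(-22\right) = 700 \left(-22\right) = -15400$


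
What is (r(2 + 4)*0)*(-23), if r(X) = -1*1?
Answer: 0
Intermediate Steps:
r(X) = -1
(r(2 + 4)*0)*(-23) = -1*0*(-23) = 0*(-23) = 0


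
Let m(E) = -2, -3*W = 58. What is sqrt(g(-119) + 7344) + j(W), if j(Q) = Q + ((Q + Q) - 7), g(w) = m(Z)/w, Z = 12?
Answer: -65 + sqrt(103998622)/119 ≈ 20.697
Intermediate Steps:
W = -58/3 (W = -1/3*58 = -58/3 ≈ -19.333)
g(w) = -2/w
j(Q) = -7 + 3*Q (j(Q) = Q + (2*Q - 7) = Q + (-7 + 2*Q) = -7 + 3*Q)
sqrt(g(-119) + 7344) + j(W) = sqrt(-2/(-119) + 7344) + (-7 + 3*(-58/3)) = sqrt(-2*(-1/119) + 7344) + (-7 - 58) = sqrt(2/119 + 7344) - 65 = sqrt(873938/119) - 65 = sqrt(103998622)/119 - 65 = -65 + sqrt(103998622)/119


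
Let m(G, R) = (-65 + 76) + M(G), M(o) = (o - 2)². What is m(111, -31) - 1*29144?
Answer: -17252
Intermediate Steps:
M(o) = (-2 + o)²
m(G, R) = 11 + (-2 + G)² (m(G, R) = (-65 + 76) + (-2 + G)² = 11 + (-2 + G)²)
m(111, -31) - 1*29144 = (11 + (-2 + 111)²) - 1*29144 = (11 + 109²) - 29144 = (11 + 11881) - 29144 = 11892 - 29144 = -17252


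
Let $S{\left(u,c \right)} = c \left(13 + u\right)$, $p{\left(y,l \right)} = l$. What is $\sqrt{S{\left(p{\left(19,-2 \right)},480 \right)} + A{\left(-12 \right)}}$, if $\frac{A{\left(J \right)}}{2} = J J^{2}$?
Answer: $4 \sqrt{114} \approx 42.708$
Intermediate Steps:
$A{\left(J \right)} = 2 J^{3}$ ($A{\left(J \right)} = 2 J J^{2} = 2 J^{3}$)
$\sqrt{S{\left(p{\left(19,-2 \right)},480 \right)} + A{\left(-12 \right)}} = \sqrt{480 \left(13 - 2\right) + 2 \left(-12\right)^{3}} = \sqrt{480 \cdot 11 + 2 \left(-1728\right)} = \sqrt{5280 - 3456} = \sqrt{1824} = 4 \sqrt{114}$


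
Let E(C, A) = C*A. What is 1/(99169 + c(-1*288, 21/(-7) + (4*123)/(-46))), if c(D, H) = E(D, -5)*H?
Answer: 23/1827287 ≈ 1.2587e-5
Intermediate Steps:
E(C, A) = A*C
c(D, H) = -5*D*H (c(D, H) = (-5*D)*H = -5*D*H)
1/(99169 + c(-1*288, 21/(-7) + (4*123)/(-46))) = 1/(99169 - 5*(-1*288)*(21/(-7) + (4*123)/(-46))) = 1/(99169 - 5*(-288)*(21*(-⅐) + 492*(-1/46))) = 1/(99169 - 5*(-288)*(-3 - 246/23)) = 1/(99169 - 5*(-288)*(-315/23)) = 1/(99169 - 453600/23) = 1/(1827287/23) = 23/1827287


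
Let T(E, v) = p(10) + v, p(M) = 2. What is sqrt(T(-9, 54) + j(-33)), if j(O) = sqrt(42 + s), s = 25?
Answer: sqrt(56 + sqrt(67)) ≈ 8.0116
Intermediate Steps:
T(E, v) = 2 + v
j(O) = sqrt(67) (j(O) = sqrt(42 + 25) = sqrt(67))
sqrt(T(-9, 54) + j(-33)) = sqrt((2 + 54) + sqrt(67)) = sqrt(56 + sqrt(67))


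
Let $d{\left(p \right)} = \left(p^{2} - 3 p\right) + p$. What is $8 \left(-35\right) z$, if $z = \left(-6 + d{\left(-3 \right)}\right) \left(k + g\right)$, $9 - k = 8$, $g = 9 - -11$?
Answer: $-52920$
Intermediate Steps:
$g = 20$ ($g = 9 + 11 = 20$)
$d{\left(p \right)} = p^{2} - 2 p$
$k = 1$ ($k = 9 - 8 = 1$)
$z = 189$ ($z = \left(-6 - 3 \left(-2 - 3\right)\right) \left(1 + 20\right) = \left(-6 - -15\right) 21 = \left(-6 + 15\right) 21 = 9 \cdot 21 = 189$)
$8 \left(-35\right) z = 8 \left(-35\right) 189 = \left(-280\right) 189 = -52920$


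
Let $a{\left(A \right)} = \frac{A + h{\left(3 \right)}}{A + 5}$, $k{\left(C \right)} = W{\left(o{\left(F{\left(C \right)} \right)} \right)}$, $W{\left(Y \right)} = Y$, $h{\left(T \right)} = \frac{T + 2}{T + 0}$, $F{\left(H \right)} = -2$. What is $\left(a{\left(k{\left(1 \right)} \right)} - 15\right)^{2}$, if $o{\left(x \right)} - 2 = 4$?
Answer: $\frac{222784}{1089} \approx 204.58$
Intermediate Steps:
$o{\left(x \right)} = 6$ ($o{\left(x \right)} = 2 + 4 = 6$)
$h{\left(T \right)} = \frac{2 + T}{T}$
$k{\left(C \right)} = 6$
$a{\left(A \right)} = \frac{\frac{5}{3} + A}{5 + A}$ ($a{\left(A \right)} = \frac{A + \frac{2 + 3}{3}}{A + 5} = \frac{A + \frac{1}{3} \cdot 5}{5 + A} = \frac{A + \frac{5}{3}}{5 + A} = \frac{\frac{5}{3} + A}{5 + A}$)
$\left(a{\left(k{\left(1 \right)} \right)} - 15\right)^{2} = \left(\frac{\frac{5}{3} + 6}{5 + 6} - 15\right)^{2} = \left(\frac{1}{11} \cdot \frac{23}{3} - 15\right)^{2} = \left(\frac{23}{33} - 15\right)^{2} = \left(- \frac{472}{33}\right)^{2} = \frac{222784}{1089}$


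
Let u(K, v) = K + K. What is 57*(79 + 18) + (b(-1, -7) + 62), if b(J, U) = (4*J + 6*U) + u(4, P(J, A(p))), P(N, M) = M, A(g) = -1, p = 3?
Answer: 5553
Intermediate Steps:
u(K, v) = 2*K
b(J, U) = 8 + 4*J + 6*U (b(J, U) = (4*J + 6*U) + 2*4 = (4*J + 6*U) + 8 = 8 + 4*J + 6*U)
57*(79 + 18) + (b(-1, -7) + 62) = 57*(79 + 18) + ((8 + 4*(-1) + 6*(-7)) + 62) = 57*97 + ((8 - 4 - 42) + 62) = 5529 + (-38 + 62) = 5529 + 24 = 5553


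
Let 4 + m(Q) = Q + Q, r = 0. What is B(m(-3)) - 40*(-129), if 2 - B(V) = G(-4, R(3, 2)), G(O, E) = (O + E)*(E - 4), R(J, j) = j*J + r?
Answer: 5158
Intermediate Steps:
R(J, j) = J*j (R(J, j) = j*J + 0 = J*j + 0 = J*j)
m(Q) = -4 + 2*Q (m(Q) = -4 + (Q + Q) = -4 + 2*Q)
G(O, E) = (-4 + E)*(E + O) (G(O, E) = (E + O)*(-4 + E) = (-4 + E)*(E + O))
B(V) = -2 (B(V) = 2 - ((3*2)² - 12*2 - 4*(-4) + (3*2)*(-4)) = 2 - (6² - 4*6 + 16 + 6*(-4)) = 2 - (36 - 24 + 16 - 24) = 2 - 1*4 = 2 - 4 = -2)
B(m(-3)) - 40*(-129) = -2 - 40*(-129) = -2 + 5160 = 5158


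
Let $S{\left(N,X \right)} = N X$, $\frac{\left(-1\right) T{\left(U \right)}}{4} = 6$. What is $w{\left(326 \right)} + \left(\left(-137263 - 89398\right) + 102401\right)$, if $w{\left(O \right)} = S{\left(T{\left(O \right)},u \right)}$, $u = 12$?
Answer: $-124548$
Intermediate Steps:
$T{\left(U \right)} = -24$ ($T{\left(U \right)} = \left(-4\right) 6 = -24$)
$w{\left(O \right)} = -288$ ($w{\left(O \right)} = \left(-24\right) 12 = -288$)
$w{\left(326 \right)} + \left(\left(-137263 - 89398\right) + 102401\right) = -288 + \left(\left(-137263 - 89398\right) + 102401\right) = -288 + \left(-226661 + 102401\right) = -288 - 124260 = -124548$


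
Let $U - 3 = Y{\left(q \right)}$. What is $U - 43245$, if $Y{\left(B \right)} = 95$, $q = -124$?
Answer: $-43147$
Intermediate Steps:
$U = 98$ ($U = 3 + 95 = 98$)
$U - 43245 = 98 - 43245 = -43147$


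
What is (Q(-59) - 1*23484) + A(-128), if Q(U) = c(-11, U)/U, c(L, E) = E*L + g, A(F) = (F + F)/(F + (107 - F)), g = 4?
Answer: -148339467/6313 ≈ -23497.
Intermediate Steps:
A(F) = 2*F/107 (A(F) = (2*F)/107 = (2*F)*(1/107) = 2*F/107)
c(L, E) = 4 + E*L (c(L, E) = E*L + 4 = 4 + E*L)
Q(U) = (4 - 11*U)/U (Q(U) = (4 + U*(-11))/U = (4 - 11*U)/U)
(Q(-59) - 1*23484) + A(-128) = ((-11 + 4/(-59)) - 1*23484) + (2/107)*(-128) = ((-11 + 4*(-1/59)) - 23484) - 256/107 = ((-11 - 4/59) - 23484) - 256/107 = (-653/59 - 23484) - 256/107 = -1386209/59 - 256/107 = -148339467/6313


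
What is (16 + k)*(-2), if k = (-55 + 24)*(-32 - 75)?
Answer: -6666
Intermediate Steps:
k = 3317 (k = -31*(-107) = 3317)
(16 + k)*(-2) = (16 + 3317)*(-2) = 3333*(-2) = -6666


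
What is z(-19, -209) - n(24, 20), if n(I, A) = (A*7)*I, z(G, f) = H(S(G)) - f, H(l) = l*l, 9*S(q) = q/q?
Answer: -255230/81 ≈ -3151.0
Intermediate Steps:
S(q) = ⅑ (S(q) = (q/q)/9 = (⅑)*1 = ⅑)
H(l) = l²
z(G, f) = 1/81 - f (z(G, f) = (⅑)² - f = 1/81 - f)
n(I, A) = 7*A*I (n(I, A) = (7*A)*I = 7*A*I)
z(-19, -209) - n(24, 20) = (1/81 - 1*(-209)) - 7*20*24 = (1/81 + 209) - 1*3360 = 16930/81 - 3360 = -255230/81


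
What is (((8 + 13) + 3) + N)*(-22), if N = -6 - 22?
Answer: 88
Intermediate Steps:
N = -28
(((8 + 13) + 3) + N)*(-22) = (((8 + 13) + 3) - 28)*(-22) = ((21 + 3) - 28)*(-22) = (24 - 28)*(-22) = -4*(-22) = 88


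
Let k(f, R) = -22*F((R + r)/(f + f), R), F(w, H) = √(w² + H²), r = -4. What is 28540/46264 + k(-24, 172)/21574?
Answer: 7135/11566 - 11*√118385/21574 ≈ 0.44146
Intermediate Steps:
F(w, H) = √(H² + w²)
k(f, R) = -22*√(R² + (-4 + R)²/(4*f²)) (k(f, R) = -22*√(R² + ((R - 4)/(f + f))²) = -22*√(R² + ((-4 + R)/((2*f)))²) = -22*√(R² + ((-4 + R)*(1/(2*f)))²) = -22*√(R² + ((-4 + R)/(2*f))²) = -22*√(R² + (-4 + R)²/(4*f²)))
28540/46264 + k(-24, 172)/21574 = 28540/46264 - 11*√(4*172² + (-4 + 172)²/(-24)²)/21574 = 28540*(1/46264) - 11*√(4*29584 + (1/576)*168²)*(1/21574) = 7135/11566 - 11*√(118336 + (1/576)*28224)*(1/21574) = 7135/11566 - 11*√(118336 + 49)*(1/21574) = 7135/11566 - 11*√118385*(1/21574) = 7135/11566 - 11*√118385/21574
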